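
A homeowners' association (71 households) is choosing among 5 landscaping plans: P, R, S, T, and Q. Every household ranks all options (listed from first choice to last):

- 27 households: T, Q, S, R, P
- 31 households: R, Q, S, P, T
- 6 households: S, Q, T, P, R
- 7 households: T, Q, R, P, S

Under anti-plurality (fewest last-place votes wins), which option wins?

Last-place votes: P 27, R 6, S 7, T 31, Q 0.
Q is ranked last by the fewest voters, so Q wins.

Q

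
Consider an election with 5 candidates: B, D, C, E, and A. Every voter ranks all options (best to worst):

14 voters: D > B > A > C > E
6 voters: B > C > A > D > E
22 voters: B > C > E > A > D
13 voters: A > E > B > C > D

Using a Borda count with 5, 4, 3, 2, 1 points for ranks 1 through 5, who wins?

B

B: 14·4 + 6·5 + 22·5 + 13·3 = 235
D: 14·5 + 6·2 + 22·1 + 13·1 = 117
C: 14·2 + 6·4 + 22·4 + 13·2 = 166
E: 14·1 + 6·1 + 22·3 + 13·4 = 138
A: 14·3 + 6·3 + 22·2 + 13·5 = 169
B has the highest Borda score (235).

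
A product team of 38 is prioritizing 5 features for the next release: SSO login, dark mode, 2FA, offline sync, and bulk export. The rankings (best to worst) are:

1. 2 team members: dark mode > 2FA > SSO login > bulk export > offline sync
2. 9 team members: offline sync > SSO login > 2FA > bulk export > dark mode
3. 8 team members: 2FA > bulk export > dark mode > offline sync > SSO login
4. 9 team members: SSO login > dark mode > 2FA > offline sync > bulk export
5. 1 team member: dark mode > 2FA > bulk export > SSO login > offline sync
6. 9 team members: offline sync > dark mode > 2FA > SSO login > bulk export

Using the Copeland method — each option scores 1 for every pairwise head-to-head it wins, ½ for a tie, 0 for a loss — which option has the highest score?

SSO login: beats bulk export; loses to dark mode, 2FA, and offline sync → score 1.
dark mode: beats SSO login, 2FA, offline sync, and bulk export → score 4.
2FA: beats SSO login, offline sync, and bulk export; loses to dark mode → score 3.
offline sync: beats SSO login and bulk export; loses to dark mode and 2FA → score 2.
bulk export: loses to SSO login, dark mode, 2FA, and offline sync → score 0.
dark mode has the best pairwise record.

dark mode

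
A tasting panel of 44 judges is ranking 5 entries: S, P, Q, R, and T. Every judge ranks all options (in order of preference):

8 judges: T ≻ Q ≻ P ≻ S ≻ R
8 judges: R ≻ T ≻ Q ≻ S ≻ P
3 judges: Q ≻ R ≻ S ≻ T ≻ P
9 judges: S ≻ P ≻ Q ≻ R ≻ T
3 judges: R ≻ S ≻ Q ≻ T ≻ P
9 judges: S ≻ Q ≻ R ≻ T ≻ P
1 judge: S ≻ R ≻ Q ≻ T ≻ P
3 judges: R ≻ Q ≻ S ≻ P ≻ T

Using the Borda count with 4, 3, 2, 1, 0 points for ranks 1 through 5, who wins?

S: 8·1 + 8·1 + 3·2 + 9·4 + 3·3 + 9·4 + 1·4 + 3·2 = 113
P: 8·2 + 8·0 + 3·0 + 9·3 + 3·0 + 9·0 + 1·0 + 3·1 = 46
Q: 8·3 + 8·2 + 3·4 + 9·2 + 3·2 + 9·3 + 1·2 + 3·3 = 114
R: 8·0 + 8·4 + 3·3 + 9·1 + 3·4 + 9·2 + 1·3 + 3·4 = 95
T: 8·4 + 8·3 + 3·1 + 9·0 + 3·1 + 9·1 + 1·1 + 3·0 = 72
Q has the highest Borda score (114).

Q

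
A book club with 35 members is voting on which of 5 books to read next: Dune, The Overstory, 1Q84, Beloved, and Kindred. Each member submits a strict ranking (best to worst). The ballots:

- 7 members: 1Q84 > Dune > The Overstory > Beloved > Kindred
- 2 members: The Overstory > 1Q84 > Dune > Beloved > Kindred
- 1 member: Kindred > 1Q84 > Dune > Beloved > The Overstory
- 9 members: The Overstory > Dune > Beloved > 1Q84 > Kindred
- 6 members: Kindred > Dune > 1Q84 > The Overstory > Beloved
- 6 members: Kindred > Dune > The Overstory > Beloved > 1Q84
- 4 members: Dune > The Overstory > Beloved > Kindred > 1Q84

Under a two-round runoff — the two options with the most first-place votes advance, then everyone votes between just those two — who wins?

Round 1 first-place votes: Dune 4, The Overstory 11, 1Q84 7, Beloved 0, Kindred 13.
Kindred and The Overstory advance.
Runoff: Kindred is preferred to The Overstory by 13 voters; The Overstory by 22.
The Overstory wins the runoff.

The Overstory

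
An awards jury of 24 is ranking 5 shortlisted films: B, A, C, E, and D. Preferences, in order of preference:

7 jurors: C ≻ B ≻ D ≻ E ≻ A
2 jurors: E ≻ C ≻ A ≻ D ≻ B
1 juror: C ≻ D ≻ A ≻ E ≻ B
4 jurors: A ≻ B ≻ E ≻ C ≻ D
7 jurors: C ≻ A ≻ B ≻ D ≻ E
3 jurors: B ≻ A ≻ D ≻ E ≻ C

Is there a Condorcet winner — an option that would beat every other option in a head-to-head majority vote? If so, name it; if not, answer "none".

C vs B: 17–7 for C.
C vs A: 17–7 for C.
C vs E: 15–9 for C.
C vs D: 21–3 for C.
C beats every other option head-to-head.

C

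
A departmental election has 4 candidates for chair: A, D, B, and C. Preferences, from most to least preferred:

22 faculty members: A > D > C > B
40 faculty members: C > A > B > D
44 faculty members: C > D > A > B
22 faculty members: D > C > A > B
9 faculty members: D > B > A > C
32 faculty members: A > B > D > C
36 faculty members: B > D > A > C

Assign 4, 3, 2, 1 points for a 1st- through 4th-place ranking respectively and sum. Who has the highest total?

A: 22·4 + 40·3 + 44·2 + 22·2 + 9·2 + 32·4 + 36·2 = 558
D: 22·3 + 40·1 + 44·3 + 22·4 + 9·4 + 32·2 + 36·3 = 534
B: 22·1 + 40·2 + 44·1 + 22·1 + 9·3 + 32·3 + 36·4 = 435
C: 22·2 + 40·4 + 44·4 + 22·3 + 9·1 + 32·1 + 36·1 = 523
A has the highest Borda score (558).

A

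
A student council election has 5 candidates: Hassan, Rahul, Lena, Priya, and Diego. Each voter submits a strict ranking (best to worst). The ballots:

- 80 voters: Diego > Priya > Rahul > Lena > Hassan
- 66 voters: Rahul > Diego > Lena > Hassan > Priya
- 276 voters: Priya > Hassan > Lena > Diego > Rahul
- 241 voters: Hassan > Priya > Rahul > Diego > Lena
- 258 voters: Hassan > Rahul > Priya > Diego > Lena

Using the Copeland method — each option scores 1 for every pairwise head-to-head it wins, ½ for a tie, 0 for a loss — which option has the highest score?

Hassan

Hassan: beats Rahul, Lena, Priya, and Diego → score 4.
Rahul: beats Lena and Diego; loses to Hassan and Priya → score 2.
Lena: loses to Hassan, Rahul, Priya, and Diego → score 0.
Priya: beats Rahul, Lena, and Diego; loses to Hassan → score 3.
Diego: beats Lena; loses to Hassan, Rahul, and Priya → score 1.
Hassan has the best pairwise record.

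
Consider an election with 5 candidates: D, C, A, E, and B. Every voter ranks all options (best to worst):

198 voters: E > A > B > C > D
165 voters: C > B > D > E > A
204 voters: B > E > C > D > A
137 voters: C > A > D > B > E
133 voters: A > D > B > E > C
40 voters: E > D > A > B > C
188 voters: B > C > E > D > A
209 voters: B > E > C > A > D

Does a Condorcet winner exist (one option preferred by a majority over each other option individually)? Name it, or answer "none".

B vs D: 964–310 for B.
B vs C: 972–302 for B.
B vs A: 766–508 for B.
B vs E: 1036–238 for B.
B beats every other option head-to-head.

B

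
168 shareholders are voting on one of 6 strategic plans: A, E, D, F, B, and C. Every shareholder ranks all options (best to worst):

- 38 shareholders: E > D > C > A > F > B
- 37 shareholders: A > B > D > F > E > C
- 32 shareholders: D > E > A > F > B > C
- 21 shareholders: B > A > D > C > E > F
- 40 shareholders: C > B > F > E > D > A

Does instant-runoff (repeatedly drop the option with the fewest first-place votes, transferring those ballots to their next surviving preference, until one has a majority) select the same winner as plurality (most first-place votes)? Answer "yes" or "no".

Instant-runoff — R1 A 37, E 38, D 32, F 0, B 21, C 40 (F out); R2 A 37, E 38, D 32, B 21, C 40 (B out); R3 A 58, E 38, D 32, C 40 (D out); R4 A 58, E 70, C 40 (C out); R5 A 58, E 110 (E winner). Winner: E.
Plurality — first-place votes: A 37, E 38, D 32, F 0, B 21, C 40. Winner: C.
The two methods disagree.

no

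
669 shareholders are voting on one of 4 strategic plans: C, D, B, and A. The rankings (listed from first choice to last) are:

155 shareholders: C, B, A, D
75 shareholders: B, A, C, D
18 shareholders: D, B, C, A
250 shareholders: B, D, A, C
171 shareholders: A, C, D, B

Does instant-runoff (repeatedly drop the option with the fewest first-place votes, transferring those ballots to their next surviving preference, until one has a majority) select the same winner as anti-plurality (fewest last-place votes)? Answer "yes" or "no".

Instant-runoff — R1 C 155, D 18, B 325, A 171 (D out); R2 C 155, B 343, A 171 (B winner). Winner: B.
Anti-plurality — last-place votes: C 250, D 230, B 171, A 18. Winner: A.
The two methods disagree.

no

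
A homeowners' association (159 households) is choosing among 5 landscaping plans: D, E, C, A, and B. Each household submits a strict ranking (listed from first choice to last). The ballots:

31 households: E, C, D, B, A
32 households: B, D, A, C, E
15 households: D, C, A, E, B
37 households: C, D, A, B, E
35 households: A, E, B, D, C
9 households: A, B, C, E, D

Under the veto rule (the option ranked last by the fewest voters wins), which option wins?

Last-place votes: D 9, E 69, C 35, A 31, B 15.
D is ranked last by the fewest voters, so D wins.

D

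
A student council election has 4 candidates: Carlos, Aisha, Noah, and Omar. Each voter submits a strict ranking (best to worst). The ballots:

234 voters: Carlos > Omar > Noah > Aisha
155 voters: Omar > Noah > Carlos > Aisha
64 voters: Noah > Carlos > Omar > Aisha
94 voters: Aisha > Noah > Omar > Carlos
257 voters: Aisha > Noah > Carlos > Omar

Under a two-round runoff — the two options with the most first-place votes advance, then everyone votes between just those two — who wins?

Round 1 first-place votes: Carlos 234, Aisha 351, Noah 64, Omar 155.
Aisha and Carlos advance.
Runoff: Aisha is preferred to Carlos by 351 voters; Carlos by 453.
Carlos wins the runoff.

Carlos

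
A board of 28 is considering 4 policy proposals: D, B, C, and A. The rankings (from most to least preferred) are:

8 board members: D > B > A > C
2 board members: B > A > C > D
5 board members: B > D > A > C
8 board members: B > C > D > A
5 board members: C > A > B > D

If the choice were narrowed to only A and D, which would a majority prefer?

D

Voters preferring A to D: 7; preferring D to A: 21.
D wins the head-to-head.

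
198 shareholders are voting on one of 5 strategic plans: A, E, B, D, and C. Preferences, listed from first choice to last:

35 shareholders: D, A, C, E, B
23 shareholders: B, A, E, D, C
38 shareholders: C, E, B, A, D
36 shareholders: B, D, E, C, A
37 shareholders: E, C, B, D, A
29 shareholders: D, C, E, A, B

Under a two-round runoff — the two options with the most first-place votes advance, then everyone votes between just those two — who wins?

B

Round 1 first-place votes: A 0, E 37, B 59, D 64, C 38.
D and B advance.
Runoff: D is preferred to B by 64 voters; B by 134.
B wins the runoff.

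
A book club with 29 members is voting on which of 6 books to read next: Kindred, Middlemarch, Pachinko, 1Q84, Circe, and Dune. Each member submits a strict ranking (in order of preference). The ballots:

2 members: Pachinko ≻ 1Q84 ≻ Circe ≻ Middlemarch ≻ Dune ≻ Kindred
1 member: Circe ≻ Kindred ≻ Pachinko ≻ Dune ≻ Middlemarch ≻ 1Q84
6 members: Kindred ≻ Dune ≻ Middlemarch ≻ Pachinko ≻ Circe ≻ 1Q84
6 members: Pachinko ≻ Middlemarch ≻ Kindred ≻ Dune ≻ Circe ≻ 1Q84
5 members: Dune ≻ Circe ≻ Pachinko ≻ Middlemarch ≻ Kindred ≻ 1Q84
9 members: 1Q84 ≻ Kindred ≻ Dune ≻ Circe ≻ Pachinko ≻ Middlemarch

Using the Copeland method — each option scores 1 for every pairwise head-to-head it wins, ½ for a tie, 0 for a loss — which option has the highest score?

Kindred: beats Middlemarch, Pachinko, 1Q84, Circe, and Dune → score 5.
Middlemarch: beats 1Q84; loses to Kindred, Pachinko, Circe, and Dune → score 1.
Pachinko: beats Middlemarch and 1Q84; loses to Kindred, Circe, and Dune → score 2.
1Q84: loses to Kindred, Middlemarch, Pachinko, Circe, and Dune → score 0.
Circe: beats Middlemarch, Pachinko, and 1Q84; loses to Kindred and Dune → score 3.
Dune: beats Middlemarch, Pachinko, 1Q84, and Circe; loses to Kindred → score 4.
Kindred has the best pairwise record.

Kindred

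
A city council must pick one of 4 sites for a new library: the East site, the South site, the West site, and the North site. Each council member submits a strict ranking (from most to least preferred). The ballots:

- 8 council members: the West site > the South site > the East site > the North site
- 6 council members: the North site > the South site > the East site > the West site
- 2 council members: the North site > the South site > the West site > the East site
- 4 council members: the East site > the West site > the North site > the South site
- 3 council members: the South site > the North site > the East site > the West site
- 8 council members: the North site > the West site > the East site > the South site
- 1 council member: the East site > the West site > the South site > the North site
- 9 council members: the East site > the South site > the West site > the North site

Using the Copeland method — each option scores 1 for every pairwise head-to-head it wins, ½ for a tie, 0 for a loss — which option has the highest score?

the East site: beats the South site, the West site, and the North site → score 3.
the South site: beats the North site; loses to the East site and the West site → score 1.
the West site: beats the South site and the North site; loses to the East site → score 2.
the North site: loses to the East site, the South site, and the West site → score 0.
the East site has the best pairwise record.

the East site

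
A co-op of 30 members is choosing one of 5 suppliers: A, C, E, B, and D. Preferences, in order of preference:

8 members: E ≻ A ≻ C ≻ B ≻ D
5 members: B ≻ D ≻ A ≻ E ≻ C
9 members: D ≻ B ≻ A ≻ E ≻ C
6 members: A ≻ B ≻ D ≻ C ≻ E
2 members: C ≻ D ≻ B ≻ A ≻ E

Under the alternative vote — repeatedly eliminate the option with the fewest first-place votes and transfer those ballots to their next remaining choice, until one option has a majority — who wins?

D

Round 1: A 6, C 2, E 8, B 5, D 9. Eliminate C.
Round 2: A 6, E 8, B 5, D 11. Eliminate B.
Round 3: A 6, E 8, D 16. D has a majority.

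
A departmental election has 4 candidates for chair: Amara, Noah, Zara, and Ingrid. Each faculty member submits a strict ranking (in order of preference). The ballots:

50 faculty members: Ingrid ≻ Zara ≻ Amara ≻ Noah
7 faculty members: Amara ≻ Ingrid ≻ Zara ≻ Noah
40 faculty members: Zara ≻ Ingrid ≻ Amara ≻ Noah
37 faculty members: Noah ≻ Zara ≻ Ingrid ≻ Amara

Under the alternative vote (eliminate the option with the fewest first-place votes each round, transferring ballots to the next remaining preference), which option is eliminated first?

Round 1: Amara 7, Noah 37, Zara 40, Ingrid 50. Eliminate Amara.

Amara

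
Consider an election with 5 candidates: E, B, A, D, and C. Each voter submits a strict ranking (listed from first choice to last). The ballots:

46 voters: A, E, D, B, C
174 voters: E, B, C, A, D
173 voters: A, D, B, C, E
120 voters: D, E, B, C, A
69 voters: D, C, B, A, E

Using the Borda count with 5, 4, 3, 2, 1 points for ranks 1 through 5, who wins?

E: 46·4 + 174·5 + 173·1 + 120·4 + 69·1 = 1776
B: 46·2 + 174·4 + 173·3 + 120·3 + 69·3 = 1874
A: 46·5 + 174·2 + 173·5 + 120·1 + 69·2 = 1701
D: 46·3 + 174·1 + 173·4 + 120·5 + 69·5 = 1949
C: 46·1 + 174·3 + 173·2 + 120·2 + 69·4 = 1430
D has the highest Borda score (1949).

D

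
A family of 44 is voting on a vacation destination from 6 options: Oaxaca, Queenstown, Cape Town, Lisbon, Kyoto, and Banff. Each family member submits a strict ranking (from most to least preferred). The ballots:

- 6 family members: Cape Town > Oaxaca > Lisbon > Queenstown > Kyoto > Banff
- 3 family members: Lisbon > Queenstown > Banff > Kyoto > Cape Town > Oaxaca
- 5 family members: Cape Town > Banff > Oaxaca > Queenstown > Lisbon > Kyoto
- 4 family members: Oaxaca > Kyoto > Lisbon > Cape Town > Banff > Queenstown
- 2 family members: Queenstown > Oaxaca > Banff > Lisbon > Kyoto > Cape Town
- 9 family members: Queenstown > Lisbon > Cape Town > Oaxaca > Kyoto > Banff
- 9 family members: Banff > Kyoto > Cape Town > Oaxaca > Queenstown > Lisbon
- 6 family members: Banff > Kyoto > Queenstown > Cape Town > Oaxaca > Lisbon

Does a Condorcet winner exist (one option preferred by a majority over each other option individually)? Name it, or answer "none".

Checking pairwise contests:
Cape Town beats Oaxaca 38–6.
Oaxaca beats Queenstown 24–20.
Kyoto beats Cape Town 24–20.
Oaxaca beats Lisbon 32–12.
Oaxaca beats Kyoto 26–18.
Cape Town beats Banff 24–20.
Every option loses at least one head-to-head, so there is no Condorcet winner.

none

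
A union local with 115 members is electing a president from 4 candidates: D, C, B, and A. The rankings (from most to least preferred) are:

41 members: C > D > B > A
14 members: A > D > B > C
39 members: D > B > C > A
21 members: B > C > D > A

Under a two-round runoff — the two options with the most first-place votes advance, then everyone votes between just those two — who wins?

C

Round 1 first-place votes: D 39, C 41, B 21, A 14.
C and D advance.
Runoff: C is preferred to D by 62 voters; D by 53.
C wins the runoff.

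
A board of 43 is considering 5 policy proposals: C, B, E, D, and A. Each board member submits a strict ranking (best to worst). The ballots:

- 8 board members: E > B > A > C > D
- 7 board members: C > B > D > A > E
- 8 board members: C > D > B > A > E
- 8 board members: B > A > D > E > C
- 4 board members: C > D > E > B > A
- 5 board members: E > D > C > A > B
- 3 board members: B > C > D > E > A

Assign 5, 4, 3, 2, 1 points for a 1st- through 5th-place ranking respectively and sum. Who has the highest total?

B

C: 8·2 + 7·5 + 8·5 + 8·1 + 4·5 + 5·3 + 3·4 = 146
B: 8·4 + 7·4 + 8·3 + 8·5 + 4·2 + 5·1 + 3·5 = 152
E: 8·5 + 7·1 + 8·1 + 8·2 + 4·3 + 5·5 + 3·2 = 114
D: 8·1 + 7·3 + 8·4 + 8·3 + 4·4 + 5·4 + 3·3 = 130
A: 8·3 + 7·2 + 8·2 + 8·4 + 4·1 + 5·2 + 3·1 = 103
B has the highest Borda score (152).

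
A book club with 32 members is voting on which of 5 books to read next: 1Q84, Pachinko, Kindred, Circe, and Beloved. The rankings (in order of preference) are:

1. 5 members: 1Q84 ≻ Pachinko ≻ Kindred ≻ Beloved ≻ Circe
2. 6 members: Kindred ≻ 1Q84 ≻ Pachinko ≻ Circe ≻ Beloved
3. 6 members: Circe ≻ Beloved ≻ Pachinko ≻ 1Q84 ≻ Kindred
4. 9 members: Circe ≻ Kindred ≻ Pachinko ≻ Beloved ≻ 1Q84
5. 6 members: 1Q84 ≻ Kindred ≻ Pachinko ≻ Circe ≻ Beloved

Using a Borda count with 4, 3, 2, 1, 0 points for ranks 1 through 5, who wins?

1Q84: 5·4 + 6·3 + 6·1 + 9·0 + 6·4 = 68
Pachinko: 5·3 + 6·2 + 6·2 + 9·2 + 6·2 = 69
Kindred: 5·2 + 6·4 + 6·0 + 9·3 + 6·3 = 79
Circe: 5·0 + 6·1 + 6·4 + 9·4 + 6·1 = 72
Beloved: 5·1 + 6·0 + 6·3 + 9·1 + 6·0 = 32
Kindred has the highest Borda score (79).

Kindred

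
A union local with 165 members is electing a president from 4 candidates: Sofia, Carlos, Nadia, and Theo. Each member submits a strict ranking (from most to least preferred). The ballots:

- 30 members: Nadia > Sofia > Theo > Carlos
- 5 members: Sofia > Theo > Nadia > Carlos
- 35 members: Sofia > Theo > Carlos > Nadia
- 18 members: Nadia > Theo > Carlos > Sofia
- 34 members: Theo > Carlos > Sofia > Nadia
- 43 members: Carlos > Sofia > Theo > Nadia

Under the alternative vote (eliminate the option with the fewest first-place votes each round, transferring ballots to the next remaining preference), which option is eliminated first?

Theo

Round 1: Sofia 40, Carlos 43, Nadia 48, Theo 34. Eliminate Theo.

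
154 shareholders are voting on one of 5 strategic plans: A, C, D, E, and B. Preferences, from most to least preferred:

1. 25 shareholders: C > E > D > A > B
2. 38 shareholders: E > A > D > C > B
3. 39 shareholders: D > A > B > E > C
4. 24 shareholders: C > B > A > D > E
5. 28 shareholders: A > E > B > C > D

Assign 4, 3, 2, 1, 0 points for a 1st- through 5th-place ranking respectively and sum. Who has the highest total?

A

A: 25·1 + 38·3 + 39·3 + 24·2 + 28·4 = 416
C: 25·4 + 38·1 + 39·0 + 24·4 + 28·1 = 262
D: 25·2 + 38·2 + 39·4 + 24·1 + 28·0 = 306
E: 25·3 + 38·4 + 39·1 + 24·0 + 28·3 = 350
B: 25·0 + 38·0 + 39·2 + 24·3 + 28·2 = 206
A has the highest Borda score (416).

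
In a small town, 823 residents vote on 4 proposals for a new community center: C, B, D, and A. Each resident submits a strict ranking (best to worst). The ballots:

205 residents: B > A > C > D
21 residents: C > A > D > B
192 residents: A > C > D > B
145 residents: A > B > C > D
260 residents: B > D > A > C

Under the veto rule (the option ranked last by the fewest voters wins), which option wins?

A

Last-place votes: C 260, B 213, D 350, A 0.
A is ranked last by the fewest voters, so A wins.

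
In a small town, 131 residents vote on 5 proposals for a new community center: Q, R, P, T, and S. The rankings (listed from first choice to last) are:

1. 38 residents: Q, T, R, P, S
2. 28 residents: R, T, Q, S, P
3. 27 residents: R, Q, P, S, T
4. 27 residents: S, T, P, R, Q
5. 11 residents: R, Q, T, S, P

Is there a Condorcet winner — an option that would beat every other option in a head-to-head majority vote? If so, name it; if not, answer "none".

R vs Q: 93–38 for R.
R vs P: 104–27 for R.
R vs T: 66–65 for R.
R vs S: 104–27 for R.
R beats every other option head-to-head.

R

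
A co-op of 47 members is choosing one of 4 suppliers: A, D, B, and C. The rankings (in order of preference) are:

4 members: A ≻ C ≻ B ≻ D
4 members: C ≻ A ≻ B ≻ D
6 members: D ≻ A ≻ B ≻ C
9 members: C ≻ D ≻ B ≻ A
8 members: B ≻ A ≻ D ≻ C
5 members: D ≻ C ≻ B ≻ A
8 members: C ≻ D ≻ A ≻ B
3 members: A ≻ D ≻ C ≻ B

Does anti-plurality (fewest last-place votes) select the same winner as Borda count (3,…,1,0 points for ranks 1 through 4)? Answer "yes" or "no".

no

Anti-plurality — last-place votes: A 14, D 8, B 11, C 14. Winner: D.
Borda — scores: A 65, D 81, B 52, C 84. Winner: C.
The two methods disagree.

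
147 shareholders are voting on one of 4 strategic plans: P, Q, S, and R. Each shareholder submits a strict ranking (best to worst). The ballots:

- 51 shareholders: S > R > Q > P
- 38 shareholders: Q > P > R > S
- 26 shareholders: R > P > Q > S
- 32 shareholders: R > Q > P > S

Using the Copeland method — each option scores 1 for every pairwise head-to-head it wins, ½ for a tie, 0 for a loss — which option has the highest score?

P: beats S; loses to Q and R → score 1.
Q: beats P and S; loses to R → score 2.
S: loses to P, Q, and R → score 0.
R: beats P, Q, and S → score 3.
R has the best pairwise record.

R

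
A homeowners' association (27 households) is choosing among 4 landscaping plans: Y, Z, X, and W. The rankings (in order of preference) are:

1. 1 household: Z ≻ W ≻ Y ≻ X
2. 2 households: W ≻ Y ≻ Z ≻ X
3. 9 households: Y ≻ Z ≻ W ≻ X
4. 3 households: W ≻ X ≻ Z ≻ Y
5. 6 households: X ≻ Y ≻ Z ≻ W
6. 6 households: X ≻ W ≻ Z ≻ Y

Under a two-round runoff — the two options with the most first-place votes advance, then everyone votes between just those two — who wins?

Round 1 first-place votes: Y 9, Z 1, X 12, W 5.
X and Y advance.
Runoff: X is preferred to Y by 15 voters; Y by 12.
X wins the runoff.

X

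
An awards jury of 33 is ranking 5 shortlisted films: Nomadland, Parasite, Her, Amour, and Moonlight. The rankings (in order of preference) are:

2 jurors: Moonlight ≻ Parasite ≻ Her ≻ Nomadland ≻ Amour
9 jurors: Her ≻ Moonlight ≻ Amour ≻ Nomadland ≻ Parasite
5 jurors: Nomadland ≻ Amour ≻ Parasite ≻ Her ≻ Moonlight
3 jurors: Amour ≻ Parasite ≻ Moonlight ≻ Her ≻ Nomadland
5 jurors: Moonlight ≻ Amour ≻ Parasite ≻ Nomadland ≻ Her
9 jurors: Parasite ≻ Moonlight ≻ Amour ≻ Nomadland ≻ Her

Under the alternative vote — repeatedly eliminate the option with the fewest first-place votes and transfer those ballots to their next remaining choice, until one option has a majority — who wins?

Round 1: Nomadland 5, Parasite 9, Her 9, Amour 3, Moonlight 7. Eliminate Amour.
Round 2: Nomadland 5, Parasite 12, Her 9, Moonlight 7. Eliminate Nomadland.
Round 3: Parasite 17, Her 9, Moonlight 7. Parasite has a majority.

Parasite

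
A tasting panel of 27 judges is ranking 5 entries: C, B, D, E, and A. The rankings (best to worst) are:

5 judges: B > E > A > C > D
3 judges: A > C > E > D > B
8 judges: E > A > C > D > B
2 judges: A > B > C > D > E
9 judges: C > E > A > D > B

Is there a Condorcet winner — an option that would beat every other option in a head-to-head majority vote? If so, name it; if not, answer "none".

Checking pairwise contests:
A beats C 18–9.
C beats B 20–7.
C beats D 27–0.
C beats E 14–13.
E beats A 22–5.
Every option loses at least one head-to-head, so there is no Condorcet winner.

none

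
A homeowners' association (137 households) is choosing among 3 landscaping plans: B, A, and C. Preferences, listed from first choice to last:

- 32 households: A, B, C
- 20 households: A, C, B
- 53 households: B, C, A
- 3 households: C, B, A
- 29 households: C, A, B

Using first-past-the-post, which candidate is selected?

B

First-place votes: B 53, A 52, C 32.
B has the most first-place votes.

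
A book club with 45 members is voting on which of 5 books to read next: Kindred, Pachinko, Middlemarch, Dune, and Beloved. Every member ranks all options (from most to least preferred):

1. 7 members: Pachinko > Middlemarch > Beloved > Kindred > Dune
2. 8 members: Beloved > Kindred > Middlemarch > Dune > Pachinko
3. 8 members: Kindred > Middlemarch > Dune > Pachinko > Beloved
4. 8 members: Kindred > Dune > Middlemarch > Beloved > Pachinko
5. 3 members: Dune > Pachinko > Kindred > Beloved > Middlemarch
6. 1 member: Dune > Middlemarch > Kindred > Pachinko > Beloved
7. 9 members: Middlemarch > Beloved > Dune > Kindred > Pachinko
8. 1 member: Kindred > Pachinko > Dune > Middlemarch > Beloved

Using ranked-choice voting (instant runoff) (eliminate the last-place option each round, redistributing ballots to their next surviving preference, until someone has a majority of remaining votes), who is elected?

Round 1: Kindred 17, Pachinko 7, Middlemarch 9, Dune 4, Beloved 8. Eliminate Dune.
Round 2: Kindred 17, Pachinko 10, Middlemarch 10, Beloved 8. Eliminate Beloved.
Round 3: Kindred 25, Pachinko 10, Middlemarch 10. Kindred has a majority.

Kindred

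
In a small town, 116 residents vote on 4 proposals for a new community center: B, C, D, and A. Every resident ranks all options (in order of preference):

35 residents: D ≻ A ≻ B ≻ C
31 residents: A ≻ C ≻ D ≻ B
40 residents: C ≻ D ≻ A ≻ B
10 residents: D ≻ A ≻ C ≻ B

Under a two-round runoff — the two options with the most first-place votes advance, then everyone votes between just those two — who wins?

Round 1 first-place votes: B 0, C 40, D 45, A 31.
D and C advance.
Runoff: D is preferred to C by 45 voters; C by 71.
C wins the runoff.

C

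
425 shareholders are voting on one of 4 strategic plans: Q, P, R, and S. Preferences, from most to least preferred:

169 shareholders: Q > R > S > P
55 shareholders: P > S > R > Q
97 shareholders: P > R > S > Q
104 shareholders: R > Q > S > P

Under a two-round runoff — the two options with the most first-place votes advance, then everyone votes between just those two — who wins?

Round 1 first-place votes: Q 169, P 152, R 104, S 0.
Q and P advance.
Runoff: Q is preferred to P by 273 voters; P by 152.
Q wins the runoff.

Q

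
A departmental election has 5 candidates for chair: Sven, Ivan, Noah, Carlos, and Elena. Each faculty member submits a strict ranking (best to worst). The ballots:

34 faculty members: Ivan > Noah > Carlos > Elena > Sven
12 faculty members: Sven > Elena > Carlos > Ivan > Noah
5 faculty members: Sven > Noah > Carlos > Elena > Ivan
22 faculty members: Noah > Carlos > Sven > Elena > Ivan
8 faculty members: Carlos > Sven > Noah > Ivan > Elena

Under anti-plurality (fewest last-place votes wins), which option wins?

Last-place votes: Sven 34, Ivan 27, Noah 12, Carlos 0, Elena 8.
Carlos is ranked last by the fewest voters, so Carlos wins.

Carlos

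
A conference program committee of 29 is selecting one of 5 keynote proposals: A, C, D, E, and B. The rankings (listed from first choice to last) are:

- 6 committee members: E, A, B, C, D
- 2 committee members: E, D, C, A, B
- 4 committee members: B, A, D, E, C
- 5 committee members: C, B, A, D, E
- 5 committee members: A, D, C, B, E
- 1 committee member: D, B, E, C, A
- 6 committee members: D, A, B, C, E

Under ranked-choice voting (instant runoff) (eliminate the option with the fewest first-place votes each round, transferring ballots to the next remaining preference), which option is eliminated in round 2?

C

Round 1: A 5, C 5, D 7, E 8, B 4. Eliminate B.
Round 2: A 9, C 5, D 7, E 8. Eliminate C.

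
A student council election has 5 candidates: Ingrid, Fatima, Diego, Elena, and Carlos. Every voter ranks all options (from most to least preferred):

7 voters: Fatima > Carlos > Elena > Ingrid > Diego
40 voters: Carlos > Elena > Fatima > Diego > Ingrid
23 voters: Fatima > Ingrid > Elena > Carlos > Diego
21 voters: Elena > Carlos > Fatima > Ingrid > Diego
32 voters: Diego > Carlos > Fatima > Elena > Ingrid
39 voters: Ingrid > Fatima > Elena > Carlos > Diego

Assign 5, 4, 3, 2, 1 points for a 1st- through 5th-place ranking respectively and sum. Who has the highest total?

Fatima

Ingrid: 7·2 + 40·1 + 23·4 + 21·2 + 32·1 + 39·5 = 415
Fatima: 7·5 + 40·3 + 23·5 + 21·3 + 32·3 + 39·4 = 585
Diego: 7·1 + 40·2 + 23·1 + 21·1 + 32·5 + 39·1 = 330
Elena: 7·3 + 40·4 + 23·3 + 21·5 + 32·2 + 39·3 = 536
Carlos: 7·4 + 40·5 + 23·2 + 21·4 + 32·4 + 39·2 = 564
Fatima has the highest Borda score (585).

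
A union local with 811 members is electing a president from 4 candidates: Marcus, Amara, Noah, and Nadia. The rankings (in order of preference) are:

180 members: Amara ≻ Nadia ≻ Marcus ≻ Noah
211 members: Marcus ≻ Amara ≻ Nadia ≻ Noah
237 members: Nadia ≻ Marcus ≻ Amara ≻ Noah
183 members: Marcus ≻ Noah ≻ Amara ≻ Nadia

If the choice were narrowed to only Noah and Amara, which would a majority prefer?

Voters preferring Noah to Amara: 183; preferring Amara to Noah: 628.
Amara wins the head-to-head.

Amara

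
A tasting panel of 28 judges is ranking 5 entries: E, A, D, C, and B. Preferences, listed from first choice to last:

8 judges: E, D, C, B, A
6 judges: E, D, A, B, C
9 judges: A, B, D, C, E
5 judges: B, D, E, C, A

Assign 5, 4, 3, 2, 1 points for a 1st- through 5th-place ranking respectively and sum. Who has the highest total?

D

E: 8·5 + 6·5 + 9·1 + 5·3 = 94
A: 8·1 + 6·3 + 9·5 + 5·1 = 76
D: 8·4 + 6·4 + 9·3 + 5·4 = 103
C: 8·3 + 6·1 + 9·2 + 5·2 = 58
B: 8·2 + 6·2 + 9·4 + 5·5 = 89
D has the highest Borda score (103).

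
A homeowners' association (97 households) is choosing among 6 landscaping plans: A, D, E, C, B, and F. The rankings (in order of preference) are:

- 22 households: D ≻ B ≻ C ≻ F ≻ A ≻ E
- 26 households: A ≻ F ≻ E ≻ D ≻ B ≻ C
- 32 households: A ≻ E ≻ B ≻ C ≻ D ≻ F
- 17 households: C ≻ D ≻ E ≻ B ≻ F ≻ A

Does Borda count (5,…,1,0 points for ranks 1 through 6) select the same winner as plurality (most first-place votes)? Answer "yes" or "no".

Borda — scores: A 312, D 262, E 257, C 215, B 244, F 165. Winner: A.
Plurality — first-place votes: A 58, D 22, E 0, C 17, B 0, F 0. Winner: A.
The two methods agree.

yes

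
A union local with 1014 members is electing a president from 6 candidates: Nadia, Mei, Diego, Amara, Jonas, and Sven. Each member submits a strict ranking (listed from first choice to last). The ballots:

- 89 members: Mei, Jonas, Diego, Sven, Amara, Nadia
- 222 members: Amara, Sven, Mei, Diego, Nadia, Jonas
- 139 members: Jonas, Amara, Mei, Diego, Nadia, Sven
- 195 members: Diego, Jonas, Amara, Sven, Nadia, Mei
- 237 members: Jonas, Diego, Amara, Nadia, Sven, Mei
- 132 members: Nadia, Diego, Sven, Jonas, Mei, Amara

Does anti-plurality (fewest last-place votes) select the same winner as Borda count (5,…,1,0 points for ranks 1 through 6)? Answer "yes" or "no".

yes

Anti-plurality — last-place votes: Nadia 89, Mei 432, Diego 0, Amara 132, Jonas 222, Sven 139. Winner: Diego.
Borda — scores: Nadia 1690, Mei 1660, Diego 3440, Amara 3051, Jonas 3280, Sven 2089. Winner: Diego.
The two methods agree.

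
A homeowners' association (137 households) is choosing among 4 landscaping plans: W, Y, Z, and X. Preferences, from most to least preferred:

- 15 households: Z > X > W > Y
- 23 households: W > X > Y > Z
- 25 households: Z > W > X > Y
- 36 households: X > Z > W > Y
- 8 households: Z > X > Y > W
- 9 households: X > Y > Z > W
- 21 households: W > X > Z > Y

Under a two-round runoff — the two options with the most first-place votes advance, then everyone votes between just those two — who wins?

Round 1 first-place votes: W 44, Y 0, Z 48, X 45.
Z and X advance.
Runoff: Z is preferred to X by 48 voters; X by 89.
X wins the runoff.

X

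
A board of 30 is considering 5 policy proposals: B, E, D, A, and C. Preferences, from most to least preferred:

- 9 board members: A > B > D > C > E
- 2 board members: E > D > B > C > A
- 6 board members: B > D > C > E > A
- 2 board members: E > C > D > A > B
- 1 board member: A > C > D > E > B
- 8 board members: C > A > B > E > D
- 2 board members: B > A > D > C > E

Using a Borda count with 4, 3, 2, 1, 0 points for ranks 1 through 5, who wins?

B

B: 9·3 + 2·2 + 6·4 + 2·0 + 1·0 + 8·2 + 2·4 = 79
E: 9·0 + 2·4 + 6·1 + 2·4 + 1·1 + 8·1 + 2·0 = 31
D: 9·2 + 2·3 + 6·3 + 2·2 + 1·2 + 8·0 + 2·2 = 52
A: 9·4 + 2·0 + 6·0 + 2·1 + 1·4 + 8·3 + 2·3 = 72
C: 9·1 + 2·1 + 6·2 + 2·3 + 1·3 + 8·4 + 2·1 = 66
B has the highest Borda score (79).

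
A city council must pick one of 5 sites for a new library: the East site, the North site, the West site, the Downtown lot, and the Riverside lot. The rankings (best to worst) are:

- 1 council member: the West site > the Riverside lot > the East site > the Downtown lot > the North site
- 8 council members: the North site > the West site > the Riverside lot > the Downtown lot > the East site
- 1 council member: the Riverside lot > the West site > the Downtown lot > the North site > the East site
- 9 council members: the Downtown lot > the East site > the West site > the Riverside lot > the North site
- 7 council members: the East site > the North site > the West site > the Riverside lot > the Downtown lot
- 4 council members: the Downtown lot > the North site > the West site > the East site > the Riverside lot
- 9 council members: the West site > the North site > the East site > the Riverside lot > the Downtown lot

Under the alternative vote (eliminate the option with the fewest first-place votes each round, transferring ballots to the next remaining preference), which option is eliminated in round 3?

Round 1: the East site 7, the North site 8, the West site 10, the Downtown lot 13, the Riverside lot 1. Eliminate the Riverside lot.
Round 2: the East site 7, the North site 8, the West site 11, the Downtown lot 13. Eliminate the East site.
Round 3: the North site 15, the West site 11, the Downtown lot 13. Eliminate the West site.

the West site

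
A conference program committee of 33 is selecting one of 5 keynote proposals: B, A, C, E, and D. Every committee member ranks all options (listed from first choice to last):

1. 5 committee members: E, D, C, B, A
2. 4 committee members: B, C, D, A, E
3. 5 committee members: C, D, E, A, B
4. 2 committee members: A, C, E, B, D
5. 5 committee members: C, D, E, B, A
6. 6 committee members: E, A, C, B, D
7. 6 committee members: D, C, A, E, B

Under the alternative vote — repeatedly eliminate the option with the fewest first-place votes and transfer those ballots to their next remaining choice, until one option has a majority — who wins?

C

Round 1: B 4, A 2, C 10, E 11, D 6. Eliminate A.
Round 2: B 4, C 12, E 11, D 6. Eliminate B.
Round 3: C 16, E 11, D 6. Eliminate D.
Round 4: C 22, E 11. C has a majority.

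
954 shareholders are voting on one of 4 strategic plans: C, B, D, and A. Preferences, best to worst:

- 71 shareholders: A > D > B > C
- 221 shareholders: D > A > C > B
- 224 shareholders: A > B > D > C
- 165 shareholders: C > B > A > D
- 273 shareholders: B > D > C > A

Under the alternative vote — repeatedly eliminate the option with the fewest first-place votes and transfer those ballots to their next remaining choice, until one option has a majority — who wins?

Round 1: C 165, B 273, D 221, A 295. Eliminate C.
Round 2: B 438, D 221, A 295. Eliminate D.
Round 3: B 438, A 516. A has a majority.

A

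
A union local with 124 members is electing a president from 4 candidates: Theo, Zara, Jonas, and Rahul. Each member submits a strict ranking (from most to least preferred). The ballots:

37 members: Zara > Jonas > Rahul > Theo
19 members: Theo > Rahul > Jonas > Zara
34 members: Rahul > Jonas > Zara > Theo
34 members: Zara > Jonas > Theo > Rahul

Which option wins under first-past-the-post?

Zara

First-place votes: Theo 19, Zara 71, Jonas 0, Rahul 34.
Zara has the most first-place votes.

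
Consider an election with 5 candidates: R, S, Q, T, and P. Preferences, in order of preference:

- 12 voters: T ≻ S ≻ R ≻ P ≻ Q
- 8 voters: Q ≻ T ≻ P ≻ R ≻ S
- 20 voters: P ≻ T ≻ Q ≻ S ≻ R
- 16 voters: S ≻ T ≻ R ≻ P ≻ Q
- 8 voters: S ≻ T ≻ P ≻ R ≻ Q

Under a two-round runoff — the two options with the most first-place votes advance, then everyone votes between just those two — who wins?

S

Round 1 first-place votes: R 0, S 24, Q 8, T 12, P 20.
S and P advance.
Runoff: S is preferred to P by 36 voters; P by 28.
S wins the runoff.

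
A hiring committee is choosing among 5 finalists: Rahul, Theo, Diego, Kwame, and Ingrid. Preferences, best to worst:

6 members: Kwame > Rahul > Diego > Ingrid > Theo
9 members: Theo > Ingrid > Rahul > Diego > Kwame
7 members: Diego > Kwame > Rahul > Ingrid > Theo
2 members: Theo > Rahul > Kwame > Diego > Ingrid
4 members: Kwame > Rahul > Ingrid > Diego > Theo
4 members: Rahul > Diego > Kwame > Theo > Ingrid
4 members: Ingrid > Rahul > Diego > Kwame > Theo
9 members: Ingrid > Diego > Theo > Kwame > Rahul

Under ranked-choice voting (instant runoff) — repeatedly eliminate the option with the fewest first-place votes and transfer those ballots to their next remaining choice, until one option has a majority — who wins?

Ingrid

Round 1: Rahul 4, Theo 11, Diego 7, Kwame 10, Ingrid 13. Eliminate Rahul.
Round 2: Theo 11, Diego 11, Kwame 10, Ingrid 13. Eliminate Kwame.
Round 3: Theo 11, Diego 17, Ingrid 17. Eliminate Theo.
Round 4: Diego 19, Ingrid 26. Ingrid has a majority.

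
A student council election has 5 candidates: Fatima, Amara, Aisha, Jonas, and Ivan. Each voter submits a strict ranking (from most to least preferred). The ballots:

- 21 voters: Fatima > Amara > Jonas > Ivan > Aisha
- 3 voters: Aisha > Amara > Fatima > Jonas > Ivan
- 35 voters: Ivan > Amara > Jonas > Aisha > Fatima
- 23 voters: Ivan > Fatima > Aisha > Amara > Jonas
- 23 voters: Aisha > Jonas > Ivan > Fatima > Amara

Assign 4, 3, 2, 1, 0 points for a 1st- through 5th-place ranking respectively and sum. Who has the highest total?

Fatima: 21·4 + 3·2 + 35·0 + 23·3 + 23·1 = 182
Amara: 21·3 + 3·3 + 35·3 + 23·1 + 23·0 = 200
Aisha: 21·0 + 3·4 + 35·1 + 23·2 + 23·4 = 185
Jonas: 21·2 + 3·1 + 35·2 + 23·0 + 23·3 = 184
Ivan: 21·1 + 3·0 + 35·4 + 23·4 + 23·2 = 299
Ivan has the highest Borda score (299).

Ivan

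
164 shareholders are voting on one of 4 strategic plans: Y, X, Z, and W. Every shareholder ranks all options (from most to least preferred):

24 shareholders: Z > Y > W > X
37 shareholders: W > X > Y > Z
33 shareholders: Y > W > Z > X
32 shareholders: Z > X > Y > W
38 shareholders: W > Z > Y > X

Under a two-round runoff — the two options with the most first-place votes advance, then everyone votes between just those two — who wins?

W

Round 1 first-place votes: Y 33, X 0, Z 56, W 75.
W and Z advance.
Runoff: W is preferred to Z by 108 voters; Z by 56.
W wins the runoff.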